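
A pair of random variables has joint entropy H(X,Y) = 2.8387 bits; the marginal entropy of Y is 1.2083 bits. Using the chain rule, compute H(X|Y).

Chain rule: H(X,Y) = H(X|Y) + H(Y)
H(X|Y) = H(X,Y) - H(Y) = 2.8387 - 1.2083 = 1.6304 bits


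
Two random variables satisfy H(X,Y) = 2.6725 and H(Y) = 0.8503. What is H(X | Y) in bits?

Chain rule: H(X,Y) = H(X|Y) + H(Y)
H(X|Y) = H(X,Y) - H(Y) = 2.6725 - 0.8503 = 1.8222 bits


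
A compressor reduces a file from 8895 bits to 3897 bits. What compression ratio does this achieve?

Compression ratio = Original / Compressed
= 8895 / 3897 = 2.28:1


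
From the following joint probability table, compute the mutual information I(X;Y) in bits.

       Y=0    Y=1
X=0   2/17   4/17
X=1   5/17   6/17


H(X) = 0.9367, H(Y) = 0.9774, H(X,Y) = 1.9040
I(X;Y) = H(X) + H(Y) - H(X,Y) = 0.0101 bits


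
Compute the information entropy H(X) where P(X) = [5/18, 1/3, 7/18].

H(X) = -Σ p(x) log₂ p(x)
  -5/18 × log₂(5/18) = 0.5133
  -1/3 × log₂(1/3) = 0.5283
  -7/18 × log₂(7/18) = 0.5299
H(X) = 1.5715 bits


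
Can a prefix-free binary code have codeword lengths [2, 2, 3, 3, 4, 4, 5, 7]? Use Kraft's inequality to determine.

Kraft inequality: Σ 2^(-l_i) ≤ 1 for prefix-free code
Calculating: 2^(-2) + 2^(-2) + 2^(-3) + 2^(-3) + 2^(-4) + 2^(-4) + 2^(-5) + 2^(-7)
= 0.25 + 0.25 + 0.125 + 0.125 + 0.0625 + 0.0625 + 0.03125 + 0.0078125
= 0.9141
Since 0.9141 ≤ 1, prefix-free code exists


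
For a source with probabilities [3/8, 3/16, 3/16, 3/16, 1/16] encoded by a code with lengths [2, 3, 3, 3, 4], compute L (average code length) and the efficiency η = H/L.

Average length L = Σ p_i × l_i = 2.6875 bits
Entropy H = 2.1391 bits
Efficiency η = H/L × 100% = 79.59%


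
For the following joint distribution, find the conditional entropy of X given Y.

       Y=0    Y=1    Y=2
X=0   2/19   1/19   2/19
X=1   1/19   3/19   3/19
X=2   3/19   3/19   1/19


H(X|Y) = Σ_y p(y) H(X|Y=y)
  p(Y=0) = 6/19, H(X|Y=0) = 1.4591
  p(Y=1) = 7/19, H(X|Y=1) = 1.4488
  p(Y=2) = 6/19, H(X|Y=2) = 1.4591
H(X|Y) = 0.3158×1.4591 + 0.3684×1.4488 + 0.3158×1.4591 = 1.4553 bits


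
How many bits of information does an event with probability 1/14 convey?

Information content I(x) = -log₂(p(x))
I = -log₂(1/14) = -log₂(0.0714)
I = 3.8074 bits


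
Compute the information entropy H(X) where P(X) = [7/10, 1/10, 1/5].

H(X) = -Σ p(x) log₂ p(x)
  -7/10 × log₂(7/10) = 0.3602
  -1/10 × log₂(1/10) = 0.3322
  -1/5 × log₂(1/5) = 0.4644
H(X) = 1.1568 bits


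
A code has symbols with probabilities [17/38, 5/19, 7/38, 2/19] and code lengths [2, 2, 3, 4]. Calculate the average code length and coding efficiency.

Average length L = Σ p_i × l_i = 2.3947 bits
Entropy H = 1.8175 bits
Efficiency η = H/L × 100% = 75.89%


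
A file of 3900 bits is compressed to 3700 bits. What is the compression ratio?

Compression ratio = Original / Compressed
= 3900 / 3700 = 1.05:1


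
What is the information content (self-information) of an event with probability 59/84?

Information content I(x) = -log₂(p(x))
I = -log₂(59/84) = -log₂(0.7024)
I = 0.5097 bits


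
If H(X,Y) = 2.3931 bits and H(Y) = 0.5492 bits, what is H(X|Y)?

Chain rule: H(X,Y) = H(X|Y) + H(Y)
H(X|Y) = H(X,Y) - H(Y) = 2.3931 - 0.5492 = 1.8439 bits


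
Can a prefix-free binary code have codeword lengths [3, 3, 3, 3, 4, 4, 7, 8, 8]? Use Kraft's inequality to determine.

Kraft inequality: Σ 2^(-l_i) ≤ 1 for prefix-free code
Calculating: 2^(-3) + 2^(-3) + 2^(-3) + 2^(-3) + 2^(-4) + 2^(-4) + 2^(-7) + 2^(-8) + 2^(-8)
= 0.125 + 0.125 + 0.125 + 0.125 + 0.0625 + 0.0625 + 0.0078125 + 0.00390625 + 0.00390625
= 0.6406
Since 0.6406 ≤ 1, prefix-free code exists


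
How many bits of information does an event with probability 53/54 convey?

Information content I(x) = -log₂(p(x))
I = -log₂(53/54) = -log₂(0.9815)
I = 0.0270 bits


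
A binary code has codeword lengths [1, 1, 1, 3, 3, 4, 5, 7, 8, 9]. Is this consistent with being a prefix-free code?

Kraft inequality: Σ 2^(-l_i) ≤ 1 for prefix-free code
Calculating: 2^(-1) + 2^(-1) + 2^(-1) + 2^(-3) + 2^(-3) + 2^(-4) + 2^(-5) + 2^(-7) + 2^(-8) + 2^(-9)
= 0.5 + 0.5 + 0.5 + 0.125 + 0.125 + 0.0625 + 0.03125 + 0.0078125 + 0.00390625 + 0.001953125
= 1.8574
Since 1.8574 > 1, prefix-free code does not exist


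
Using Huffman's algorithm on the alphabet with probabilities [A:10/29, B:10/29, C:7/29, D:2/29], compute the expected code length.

Huffman tree construction:
Combine smallest probabilities repeatedly
Resulting codes:
  A: 11 (length 2)
  B: 0 (length 1)
  C: 101 (length 3)
  D: 100 (length 3)
Average length = Σ p(s) × length(s) = 1.9655 bits


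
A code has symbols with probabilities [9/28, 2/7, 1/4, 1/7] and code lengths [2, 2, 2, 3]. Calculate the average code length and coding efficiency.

Average length L = Σ p_i × l_i = 2.1429 bits
Entropy H = 1.9438 bits
Efficiency η = H/L × 100% = 90.71%


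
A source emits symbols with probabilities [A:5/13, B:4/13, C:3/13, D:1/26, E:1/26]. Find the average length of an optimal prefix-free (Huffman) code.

Huffman tree construction:
Combine smallest probabilities repeatedly
Resulting codes:
  A: 0 (length 1)
  B: 10 (length 2)
  C: 111 (length 3)
  D: 1100 (length 4)
  E: 1101 (length 4)
Average length = Σ p(s) × length(s) = 2.0000 bits


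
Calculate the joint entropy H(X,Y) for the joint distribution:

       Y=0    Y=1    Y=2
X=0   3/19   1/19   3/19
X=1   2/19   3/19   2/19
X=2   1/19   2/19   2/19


H(X,Y) = -Σ p(x,y) log₂ p(x,y)
  p(0,0)=3/19: -0.1579 × log₂(0.1579) = 0.4205
  p(0,1)=1/19: -0.0526 × log₂(0.0526) = 0.2236
  p(0,2)=3/19: -0.1579 × log₂(0.1579) = 0.4205
  p(1,0)=2/19: -0.1053 × log₂(0.1053) = 0.3419
  p(1,1)=3/19: -0.1579 × log₂(0.1579) = 0.4205
  p(1,2)=2/19: -0.1053 × log₂(0.1053) = 0.3419
  p(2,0)=1/19: -0.0526 × log₂(0.0526) = 0.2236
  p(2,1)=2/19: -0.1053 × log₂(0.1053) = 0.3419
  p(2,2)=2/19: -0.1053 × log₂(0.1053) = 0.3419
H(X,Y) = 3.0761 bits


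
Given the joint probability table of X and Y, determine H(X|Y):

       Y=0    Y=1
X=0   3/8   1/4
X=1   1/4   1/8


H(X|Y) = Σ_y p(y) H(X|Y=y)
  p(Y=0) = 5/8, H(X|Y=0) = 0.9710
  p(Y=1) = 3/8, H(X|Y=1) = 0.9183
H(X|Y) = 0.6250×0.9710 + 0.3750×0.9183 = 0.9512 bits


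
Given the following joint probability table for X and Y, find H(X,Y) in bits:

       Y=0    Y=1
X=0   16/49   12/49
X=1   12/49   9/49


H(X,Y) = -Σ p(x,y) log₂ p(x,y)
  p(0,0)=16/49: -0.3265 × log₂(0.3265) = 0.5273
  p(0,1)=12/49: -0.2449 × log₂(0.2449) = 0.4971
  p(1,0)=12/49: -0.2449 × log₂(0.2449) = 0.4971
  p(1,1)=9/49: -0.1837 × log₂(0.1837) = 0.4490
H(X,Y) = 1.9705 bits


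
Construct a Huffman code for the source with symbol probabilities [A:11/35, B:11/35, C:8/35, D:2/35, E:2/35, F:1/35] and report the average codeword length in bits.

Huffman tree construction:
Combine smallest probabilities repeatedly
Resulting codes:
  A: 10 (length 2)
  B: 11 (length 2)
  C: 01 (length 2)
  D: 0011 (length 4)
  E: 000 (length 3)
  F: 0010 (length 4)
Average length = Σ p(s) × length(s) = 2.2286 bits


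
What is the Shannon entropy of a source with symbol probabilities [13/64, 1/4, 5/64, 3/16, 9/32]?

H(X) = -Σ p(x) log₂ p(x)
  -13/64 × log₂(13/64) = 0.4671
  -1/4 × log₂(1/4) = 0.5000
  -5/64 × log₂(5/64) = 0.2873
  -3/16 × log₂(3/16) = 0.4528
  -9/32 × log₂(9/32) = 0.5147
H(X) = 2.2220 bits


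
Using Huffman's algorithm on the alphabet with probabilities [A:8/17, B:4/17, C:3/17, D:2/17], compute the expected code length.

Huffman tree construction:
Combine smallest probabilities repeatedly
Resulting codes:
  A: 0 (length 1)
  B: 10 (length 2)
  C: 111 (length 3)
  D: 110 (length 3)
Average length = Σ p(s) × length(s) = 1.8235 bits


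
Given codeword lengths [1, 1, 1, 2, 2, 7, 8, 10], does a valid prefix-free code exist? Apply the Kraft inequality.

Kraft inequality: Σ 2^(-l_i) ≤ 1 for prefix-free code
Calculating: 2^(-1) + 2^(-1) + 2^(-1) + 2^(-2) + 2^(-2) + 2^(-7) + 2^(-8) + 2^(-10)
= 0.5 + 0.5 + 0.5 + 0.25 + 0.25 + 0.0078125 + 0.00390625 + 0.0009765625
= 2.0127
Since 2.0127 > 1, prefix-free code does not exist


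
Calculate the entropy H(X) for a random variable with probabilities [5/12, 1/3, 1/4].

H(X) = -Σ p(x) log₂ p(x)
  -5/12 × log₂(5/12) = 0.5263
  -1/3 × log₂(1/3) = 0.5283
  -1/4 × log₂(1/4) = 0.5000
H(X) = 1.5546 bits


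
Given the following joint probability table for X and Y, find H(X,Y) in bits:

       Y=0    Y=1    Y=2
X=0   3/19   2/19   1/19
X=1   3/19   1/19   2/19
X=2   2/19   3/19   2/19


H(X,Y) = -Σ p(x,y) log₂ p(x,y)
  p(0,0)=3/19: -0.1579 × log₂(0.1579) = 0.4205
  p(0,1)=2/19: -0.1053 × log₂(0.1053) = 0.3419
  p(0,2)=1/19: -0.0526 × log₂(0.0526) = 0.2236
  p(1,0)=3/19: -0.1579 × log₂(0.1579) = 0.4205
  p(1,1)=1/19: -0.0526 × log₂(0.0526) = 0.2236
  p(1,2)=2/19: -0.1053 × log₂(0.1053) = 0.3419
  p(2,0)=2/19: -0.1053 × log₂(0.1053) = 0.3419
  p(2,1)=3/19: -0.1579 × log₂(0.1579) = 0.4205
  p(2,2)=2/19: -0.1053 × log₂(0.1053) = 0.3419
H(X,Y) = 3.0761 bits


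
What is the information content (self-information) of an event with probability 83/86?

Information content I(x) = -log₂(p(x))
I = -log₂(83/86) = -log₂(0.9651)
I = 0.0512 bits


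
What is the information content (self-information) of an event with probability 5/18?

Information content I(x) = -log₂(p(x))
I = -log₂(5/18) = -log₂(0.2778)
I = 1.8480 bits


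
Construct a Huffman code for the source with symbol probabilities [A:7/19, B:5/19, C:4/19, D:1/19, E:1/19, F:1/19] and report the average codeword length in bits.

Huffman tree construction:
Combine smallest probabilities repeatedly
Resulting codes:
  A: 11 (length 2)
  B: 10 (length 2)
  C: 01 (length 2)
  D: 0010 (length 4)
  E: 0011 (length 4)
  F: 000 (length 3)
Average length = Σ p(s) × length(s) = 2.2632 bits


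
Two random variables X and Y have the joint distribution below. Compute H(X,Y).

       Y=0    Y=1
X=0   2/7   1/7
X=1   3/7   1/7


H(X,Y) = -Σ p(x,y) log₂ p(x,y)
  p(0,0)=2/7: -0.2857 × log₂(0.2857) = 0.5164
  p(0,1)=1/7: -0.1429 × log₂(0.1429) = 0.4011
  p(1,0)=3/7: -0.4286 × log₂(0.4286) = 0.5239
  p(1,1)=1/7: -0.1429 × log₂(0.1429) = 0.4011
H(X,Y) = 1.8424 bits


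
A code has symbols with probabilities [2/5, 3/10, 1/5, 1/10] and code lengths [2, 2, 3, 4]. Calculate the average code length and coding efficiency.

Average length L = Σ p_i × l_i = 2.4000 bits
Entropy H = 1.8464 bits
Efficiency η = H/L × 100% = 76.93%


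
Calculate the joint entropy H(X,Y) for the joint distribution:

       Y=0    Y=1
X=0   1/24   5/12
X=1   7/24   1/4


H(X,Y) = -Σ p(x,y) log₂ p(x,y)
  p(0,0)=1/24: -0.0417 × log₂(0.0417) = 0.1910
  p(0,1)=5/12: -0.4167 × log₂(0.4167) = 0.5263
  p(1,0)=7/24: -0.2917 × log₂(0.2917) = 0.5185
  p(1,1)=1/4: -0.2500 × log₂(0.2500) = 0.5000
H(X,Y) = 1.7358 bits


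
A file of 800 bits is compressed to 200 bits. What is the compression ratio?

Compression ratio = Original / Compressed
= 800 / 200 = 4.00:1


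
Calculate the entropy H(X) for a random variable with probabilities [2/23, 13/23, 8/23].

H(X) = -Σ p(x) log₂ p(x)
  -2/23 × log₂(2/23) = 0.3064
  -13/23 × log₂(13/23) = 0.4652
  -8/23 × log₂(8/23) = 0.5299
H(X) = 1.3016 bits


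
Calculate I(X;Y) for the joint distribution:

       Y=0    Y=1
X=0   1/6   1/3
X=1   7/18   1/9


H(X) = 1.0000, H(Y) = 0.9911, H(X,Y) = 1.8413
I(X;Y) = H(X) + H(Y) - H(X,Y) = 0.1498 bits


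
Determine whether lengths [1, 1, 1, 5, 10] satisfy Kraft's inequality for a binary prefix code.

Kraft inequality: Σ 2^(-l_i) ≤ 1 for prefix-free code
Calculating: 2^(-1) + 2^(-1) + 2^(-1) + 2^(-5) + 2^(-10)
= 0.5 + 0.5 + 0.5 + 0.03125 + 0.0009765625
= 1.5322
Since 1.5322 > 1, prefix-free code does not exist


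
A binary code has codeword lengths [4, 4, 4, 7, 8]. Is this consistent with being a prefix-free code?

Kraft inequality: Σ 2^(-l_i) ≤ 1 for prefix-free code
Calculating: 2^(-4) + 2^(-4) + 2^(-4) + 2^(-7) + 2^(-8)
= 0.0625 + 0.0625 + 0.0625 + 0.0078125 + 0.00390625
= 0.1992
Since 0.1992 ≤ 1, prefix-free code exists


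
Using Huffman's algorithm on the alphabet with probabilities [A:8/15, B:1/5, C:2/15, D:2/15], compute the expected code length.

Huffman tree construction:
Combine smallest probabilities repeatedly
Resulting codes:
  A: 1 (length 1)
  B: 00 (length 2)
  C: 010 (length 3)
  D: 011 (length 3)
Average length = Σ p(s) × length(s) = 1.7333 bits


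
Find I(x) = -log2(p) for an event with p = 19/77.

Information content I(x) = -log₂(p(x))
I = -log₂(19/77) = -log₂(0.2468)
I = 2.0189 bits


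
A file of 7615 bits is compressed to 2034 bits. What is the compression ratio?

Compression ratio = Original / Compressed
= 7615 / 2034 = 3.74:1


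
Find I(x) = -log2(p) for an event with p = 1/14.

Information content I(x) = -log₂(p(x))
I = -log₂(1/14) = -log₂(0.0714)
I = 3.8074 bits


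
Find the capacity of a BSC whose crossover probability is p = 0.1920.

For BSC with error probability p:
C = 1 - H(p) where H(p) is binary entropy
H(0.1920) = -0.1920 × log₂(0.1920) - 0.8080 × log₂(0.8080)
H(p) = 0.7056
C = 1 - 0.7056 = 0.2944 bits/use


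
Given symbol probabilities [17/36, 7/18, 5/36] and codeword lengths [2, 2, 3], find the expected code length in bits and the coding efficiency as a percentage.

Average length L = Σ p_i × l_i = 2.1389 bits
Entropy H = 1.4366 bits
Efficiency η = H/L × 100% = 67.17%


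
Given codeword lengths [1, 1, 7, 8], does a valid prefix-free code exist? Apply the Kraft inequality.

Kraft inequality: Σ 2^(-l_i) ≤ 1 for prefix-free code
Calculating: 2^(-1) + 2^(-1) + 2^(-7) + 2^(-8)
= 0.5 + 0.5 + 0.0078125 + 0.00390625
= 1.0117
Since 1.0117 > 1, prefix-free code does not exist


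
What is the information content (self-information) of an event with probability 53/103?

Information content I(x) = -log₂(p(x))
I = -log₂(53/103) = -log₂(0.5146)
I = 0.9586 bits


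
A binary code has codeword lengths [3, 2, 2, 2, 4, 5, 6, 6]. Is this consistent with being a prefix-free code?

Kraft inequality: Σ 2^(-l_i) ≤ 1 for prefix-free code
Calculating: 2^(-3) + 2^(-2) + 2^(-2) + 2^(-2) + 2^(-4) + 2^(-5) + 2^(-6) + 2^(-6)
= 0.125 + 0.25 + 0.25 + 0.25 + 0.0625 + 0.03125 + 0.015625 + 0.015625
= 1.0000
Since 1.0000 ≤ 1, prefix-free code exists


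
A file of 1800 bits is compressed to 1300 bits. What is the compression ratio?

Compression ratio = Original / Compressed
= 1800 / 1300 = 1.38:1


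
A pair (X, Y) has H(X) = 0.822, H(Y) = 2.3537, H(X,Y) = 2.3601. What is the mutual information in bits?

I(X;Y) = H(X) + H(Y) - H(X,Y)
I(X;Y) = 0.822 + 2.3537 - 2.3601 = 0.8156 bits


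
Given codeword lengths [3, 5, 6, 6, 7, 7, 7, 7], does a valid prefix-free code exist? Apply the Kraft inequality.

Kraft inequality: Σ 2^(-l_i) ≤ 1 for prefix-free code
Calculating: 2^(-3) + 2^(-5) + 2^(-6) + 2^(-6) + 2^(-7) + 2^(-7) + 2^(-7) + 2^(-7)
= 0.125 + 0.03125 + 0.015625 + 0.015625 + 0.0078125 + 0.0078125 + 0.0078125 + 0.0078125
= 0.2188
Since 0.2188 ≤ 1, prefix-free code exists


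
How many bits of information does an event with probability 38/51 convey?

Information content I(x) = -log₂(p(x))
I = -log₂(38/51) = -log₂(0.7451)
I = 0.4245 bits


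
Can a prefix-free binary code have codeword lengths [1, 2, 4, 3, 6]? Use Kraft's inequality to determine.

Kraft inequality: Σ 2^(-l_i) ≤ 1 for prefix-free code
Calculating: 2^(-1) + 2^(-2) + 2^(-4) + 2^(-3) + 2^(-6)
= 0.5 + 0.25 + 0.0625 + 0.125 + 0.015625
= 0.9531
Since 0.9531 ≤ 1, prefix-free code exists


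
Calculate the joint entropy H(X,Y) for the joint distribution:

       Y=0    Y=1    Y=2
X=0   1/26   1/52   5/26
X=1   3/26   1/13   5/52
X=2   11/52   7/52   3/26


H(X,Y) = -Σ p(x,y) log₂ p(x,y)
  p(0,0)=1/26: -0.0385 × log₂(0.0385) = 0.1808
  p(0,1)=1/52: -0.0192 × log₂(0.0192) = 0.1096
  p(0,2)=5/26: -0.1923 × log₂(0.1923) = 0.4574
  p(1,0)=3/26: -0.1154 × log₂(0.1154) = 0.3595
  p(1,1)=1/13: -0.0769 × log₂(0.0769) = 0.2846
  p(1,2)=5/52: -0.0962 × log₂(0.0962) = 0.3249
  p(2,0)=11/52: -0.2115 × log₂(0.2115) = 0.4741
  p(2,1)=7/52: -0.1346 × log₂(0.1346) = 0.3895
  p(2,2)=3/26: -0.1154 × log₂(0.1154) = 0.3595
H(X,Y) = 2.9398 bits


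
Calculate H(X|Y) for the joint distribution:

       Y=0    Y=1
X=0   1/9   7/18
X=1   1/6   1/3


H(X|Y) = Σ_y p(y) H(X|Y=y)
  p(Y=0) = 5/18, H(X|Y=0) = 0.9710
  p(Y=1) = 13/18, H(X|Y=1) = 0.9957
H(X|Y) = 0.2778×0.9710 + 0.7222×0.9957 = 0.9888 bits


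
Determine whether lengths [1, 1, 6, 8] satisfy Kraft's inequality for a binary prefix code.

Kraft inequality: Σ 2^(-l_i) ≤ 1 for prefix-free code
Calculating: 2^(-1) + 2^(-1) + 2^(-6) + 2^(-8)
= 0.5 + 0.5 + 0.015625 + 0.00390625
= 1.0195
Since 1.0195 > 1, prefix-free code does not exist


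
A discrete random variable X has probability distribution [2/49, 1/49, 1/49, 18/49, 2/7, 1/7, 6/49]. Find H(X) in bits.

H(X) = -Σ p(x) log₂ p(x)
  -2/49 × log₂(2/49) = 0.1884
  -1/49 × log₂(1/49) = 0.1146
  -1/49 × log₂(1/49) = 0.1146
  -18/49 × log₂(18/49) = 0.5307
  -2/7 × log₂(2/7) = 0.5164
  -1/7 × log₂(1/7) = 0.4011
  -6/49 × log₂(6/49) = 0.3710
H(X) = 2.2367 bits


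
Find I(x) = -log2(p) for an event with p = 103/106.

Information content I(x) = -log₂(p(x))
I = -log₂(103/106) = -log₂(0.9717)
I = 0.0414 bits


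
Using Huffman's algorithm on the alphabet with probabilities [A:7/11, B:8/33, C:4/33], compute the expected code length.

Huffman tree construction:
Combine smallest probabilities repeatedly
Resulting codes:
  A: 1 (length 1)
  B: 01 (length 2)
  C: 00 (length 2)
Average length = Σ p(s) × length(s) = 1.3636 bits


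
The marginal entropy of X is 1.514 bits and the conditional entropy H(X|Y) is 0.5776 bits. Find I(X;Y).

I(X;Y) = H(X) - H(X|Y)
I(X;Y) = 1.514 - 0.5776 = 0.9364 bits


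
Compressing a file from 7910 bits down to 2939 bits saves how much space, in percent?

Space savings = (1 - Compressed/Original) × 100%
= (1 - 2939/7910) × 100%
= 62.84%


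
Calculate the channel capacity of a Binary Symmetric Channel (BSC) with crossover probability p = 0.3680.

For BSC with error probability p:
C = 1 - H(p) where H(p) is binary entropy
H(0.3680) = -0.3680 × log₂(0.3680) - 0.6320 × log₂(0.6320)
H(p) = 0.9491
C = 1 - 0.9491 = 0.0509 bits/use


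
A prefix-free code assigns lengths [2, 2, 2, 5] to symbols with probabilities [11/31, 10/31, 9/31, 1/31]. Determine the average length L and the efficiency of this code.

Average length L = Σ p_i × l_i = 2.0968 bits
Entropy H = 1.7348 bits
Efficiency η = H/L × 100% = 82.73%


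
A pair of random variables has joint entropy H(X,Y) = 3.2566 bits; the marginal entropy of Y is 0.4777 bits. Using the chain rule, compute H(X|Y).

Chain rule: H(X,Y) = H(X|Y) + H(Y)
H(X|Y) = H(X,Y) - H(Y) = 3.2566 - 0.4777 = 2.7789 bits


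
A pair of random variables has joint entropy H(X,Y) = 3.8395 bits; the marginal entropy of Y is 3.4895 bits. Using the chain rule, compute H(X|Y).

Chain rule: H(X,Y) = H(X|Y) + H(Y)
H(X|Y) = H(X,Y) - H(Y) = 3.8395 - 3.4895 = 0.35 bits


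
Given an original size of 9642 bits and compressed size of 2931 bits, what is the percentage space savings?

Space savings = (1 - Compressed/Original) × 100%
= (1 - 2931/9642) × 100%
= 69.60%


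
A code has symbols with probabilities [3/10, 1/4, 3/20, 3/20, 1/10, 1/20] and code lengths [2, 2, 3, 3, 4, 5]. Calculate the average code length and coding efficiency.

Average length L = Σ p_i × l_i = 2.6500 bits
Entropy H = 2.3905 bits
Efficiency η = H/L × 100% = 90.21%


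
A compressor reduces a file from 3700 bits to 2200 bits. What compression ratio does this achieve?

Compression ratio = Original / Compressed
= 3700 / 2200 = 1.68:1


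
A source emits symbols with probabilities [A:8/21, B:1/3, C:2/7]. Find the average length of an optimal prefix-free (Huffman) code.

Huffman tree construction:
Combine smallest probabilities repeatedly
Resulting codes:
  A: 0 (length 1)
  B: 11 (length 2)
  C: 10 (length 2)
Average length = Σ p(s) × length(s) = 1.6190 bits


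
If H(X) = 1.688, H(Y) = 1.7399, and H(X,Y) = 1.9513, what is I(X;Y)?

I(X;Y) = H(X) + H(Y) - H(X,Y)
I(X;Y) = 1.688 + 1.7399 - 1.9513 = 1.4766 bits


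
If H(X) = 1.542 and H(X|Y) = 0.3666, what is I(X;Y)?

I(X;Y) = H(X) - H(X|Y)
I(X;Y) = 1.542 - 0.3666 = 1.1754 bits


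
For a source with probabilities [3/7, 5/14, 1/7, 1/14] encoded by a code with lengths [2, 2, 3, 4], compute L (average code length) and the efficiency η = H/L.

Average length L = Σ p_i × l_i = 2.2857 bits
Entropy H = 1.7274 bits
Efficiency η = H/L × 100% = 75.57%


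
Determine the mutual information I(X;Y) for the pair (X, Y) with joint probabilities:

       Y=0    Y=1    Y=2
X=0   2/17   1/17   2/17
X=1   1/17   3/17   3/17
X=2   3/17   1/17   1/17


H(X) = 1.5657, H(Y) = 1.5799, H(X,Y) = 3.0131
I(X;Y) = H(X) + H(Y) - H(X,Y) = 0.1324 bits


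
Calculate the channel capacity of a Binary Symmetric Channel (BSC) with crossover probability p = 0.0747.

For BSC with error probability p:
C = 1 - H(p) where H(p) is binary entropy
H(0.0747) = -0.0747 × log₂(0.0747) - 0.9253 × log₂(0.9253)
H(p) = 0.3832
C = 1 - 0.3832 = 0.6168 bits/use


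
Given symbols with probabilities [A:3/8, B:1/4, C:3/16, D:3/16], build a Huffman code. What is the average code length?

Huffman tree construction:
Combine smallest probabilities repeatedly
Resulting codes:
  A: 11 (length 2)
  B: 10 (length 2)
  C: 00 (length 2)
  D: 01 (length 2)
Average length = Σ p(s) × length(s) = 2.0000 bits


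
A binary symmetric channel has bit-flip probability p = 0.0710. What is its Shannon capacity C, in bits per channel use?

For BSC with error probability p:
C = 1 - H(p) where H(p) is binary entropy
H(0.0710) = -0.0710 × log₂(0.0710) - 0.9290 × log₂(0.9290)
H(p) = 0.3696
C = 1 - 0.3696 = 0.6304 bits/use


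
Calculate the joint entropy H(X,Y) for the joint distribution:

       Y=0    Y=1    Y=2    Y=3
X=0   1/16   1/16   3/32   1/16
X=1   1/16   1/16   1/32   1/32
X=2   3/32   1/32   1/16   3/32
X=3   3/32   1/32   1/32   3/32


H(X,Y) = -Σ p(x,y) log₂ p(x,y)
  p(0,0)=1/16: -0.0625 × log₂(0.0625) = 0.2500
  p(0,1)=1/16: -0.0625 × log₂(0.0625) = 0.2500
  p(0,2)=3/32: -0.0938 × log₂(0.0938) = 0.3202
  p(0,3)=1/16: -0.0625 × log₂(0.0625) = 0.2500
  p(1,0)=1/16: -0.0625 × log₂(0.0625) = 0.2500
  p(1,1)=1/16: -0.0625 × log₂(0.0625) = 0.2500
  p(1,2)=1/32: -0.0312 × log₂(0.0312) = 0.1562
  p(1,3)=1/32: -0.0312 × log₂(0.0312) = 0.1562
  p(2,0)=3/32: -0.0938 × log₂(0.0938) = 0.3202
  p(2,1)=1/32: -0.0312 × log₂(0.0312) = 0.1562
  p(2,2)=1/16: -0.0625 × log₂(0.0625) = 0.2500
  p(2,3)=3/32: -0.0938 × log₂(0.0938) = 0.3202
  p(3,0)=3/32: -0.0938 × log₂(0.0938) = 0.3202
  p(3,1)=1/32: -0.0312 × log₂(0.0312) = 0.1562
  p(3,2)=1/32: -0.0312 × log₂(0.0312) = 0.1562
  p(3,3)=3/32: -0.0938 × log₂(0.0938) = 0.3202
H(X,Y) = 3.8820 bits


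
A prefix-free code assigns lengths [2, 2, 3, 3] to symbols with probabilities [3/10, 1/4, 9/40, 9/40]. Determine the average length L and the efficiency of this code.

Average length L = Σ p_i × l_i = 2.4500 bits
Entropy H = 1.9895 bits
Efficiency η = H/L × 100% = 81.20%


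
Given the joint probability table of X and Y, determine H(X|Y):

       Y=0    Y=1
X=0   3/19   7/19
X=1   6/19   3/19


H(X|Y) = Σ_y p(y) H(X|Y=y)
  p(Y=0) = 9/19, H(X|Y=0) = 0.9183
  p(Y=1) = 10/19, H(X|Y=1) = 0.8813
H(X|Y) = 0.4737×0.9183 + 0.5263×0.8813 = 0.8988 bits


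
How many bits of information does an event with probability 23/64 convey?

Information content I(x) = -log₂(p(x))
I = -log₂(23/64) = -log₂(0.3594)
I = 1.4764 bits


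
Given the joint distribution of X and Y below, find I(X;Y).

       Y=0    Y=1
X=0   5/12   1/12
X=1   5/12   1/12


H(X) = 1.0000, H(Y) = 0.6500, H(X,Y) = 1.6500
I(X;Y) = H(X) + H(Y) - H(X,Y) = 0.0000 bits


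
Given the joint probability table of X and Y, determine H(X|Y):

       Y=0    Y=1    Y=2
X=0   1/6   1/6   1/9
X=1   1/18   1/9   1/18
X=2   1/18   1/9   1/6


H(X|Y) = Σ_y p(y) H(X|Y=y)
  p(Y=0) = 5/18, H(X|Y=0) = 1.3710
  p(Y=1) = 7/18, H(X|Y=1) = 1.5567
  p(Y=2) = 1/3, H(X|Y=2) = 1.4591
H(X|Y) = 0.2778×1.3710 + 0.3889×1.5567 + 0.3333×1.4591 = 1.4726 bits


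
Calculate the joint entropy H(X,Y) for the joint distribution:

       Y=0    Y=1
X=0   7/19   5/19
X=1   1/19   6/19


H(X,Y) = -Σ p(x,y) log₂ p(x,y)
  p(0,0)=7/19: -0.3684 × log₂(0.3684) = 0.5307
  p(0,1)=5/19: -0.2632 × log₂(0.2632) = 0.5068
  p(1,0)=1/19: -0.0526 × log₂(0.0526) = 0.2236
  p(1,1)=6/19: -0.3158 × log₂(0.3158) = 0.5251
H(X,Y) = 1.7863 bits


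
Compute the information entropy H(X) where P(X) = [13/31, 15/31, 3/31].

H(X) = -Σ p(x) log₂ p(x)
  -13/31 × log₂(13/31) = 0.5258
  -15/31 × log₂(15/31) = 0.5068
  -3/31 × log₂(3/31) = 0.3261
H(X) = 1.3586 bits


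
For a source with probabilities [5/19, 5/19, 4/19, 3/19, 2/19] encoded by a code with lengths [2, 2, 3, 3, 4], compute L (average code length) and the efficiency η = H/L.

Average length L = Σ p_i × l_i = 2.5789 bits
Entropy H = 2.2493 bits
Efficiency η = H/L × 100% = 87.22%


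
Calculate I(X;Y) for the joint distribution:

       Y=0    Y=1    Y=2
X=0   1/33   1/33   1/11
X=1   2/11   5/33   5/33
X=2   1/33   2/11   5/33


H(X) = 1.4496, H(Y) = 1.5557, H(X,Y) = 2.9049
I(X;Y) = H(X) + H(Y) - H(X,Y) = 0.1004 bits


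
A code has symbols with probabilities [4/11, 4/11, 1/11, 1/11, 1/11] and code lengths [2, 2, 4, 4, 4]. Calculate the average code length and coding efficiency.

Average length L = Σ p_i × l_i = 2.5455 bits
Entropy H = 2.0049 bits
Efficiency η = H/L × 100% = 78.76%


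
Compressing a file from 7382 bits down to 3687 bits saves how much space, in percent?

Space savings = (1 - Compressed/Original) × 100%
= (1 - 3687/7382) × 100%
= 50.05%


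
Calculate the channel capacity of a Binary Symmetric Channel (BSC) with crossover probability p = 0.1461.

For BSC with error probability p:
C = 1 - H(p) where H(p) is binary entropy
H(0.1461) = -0.1461 × log₂(0.1461) - 0.8539 × log₂(0.8539)
H(p) = 0.6000
C = 1 - 0.6000 = 0.4000 bits/use


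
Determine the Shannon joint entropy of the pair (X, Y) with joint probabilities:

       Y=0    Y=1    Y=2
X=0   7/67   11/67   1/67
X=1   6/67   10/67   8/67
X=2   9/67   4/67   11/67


H(X,Y) = -Σ p(x,y) log₂ p(x,y)
  p(0,0)=7/67: -0.1045 × log₂(0.1045) = 0.3405
  p(0,1)=11/67: -0.1642 × log₂(0.1642) = 0.4280
  p(0,2)=1/67: -0.0149 × log₂(0.0149) = 0.0905
  p(1,0)=6/67: -0.0896 × log₂(0.0896) = 0.3117
  p(1,1)=10/67: -0.1493 × log₂(0.1493) = 0.4096
  p(1,2)=8/67: -0.1194 × log₂(0.1194) = 0.3661
  p(2,0)=9/67: -0.1343 × log₂(0.1343) = 0.3890
  p(2,1)=4/67: -0.0597 × log₂(0.0597) = 0.2428
  p(2,2)=11/67: -0.1642 × log₂(0.1642) = 0.4280
H(X,Y) = 3.0061 bits


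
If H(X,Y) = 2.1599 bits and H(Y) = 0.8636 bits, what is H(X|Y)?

Chain rule: H(X,Y) = H(X|Y) + H(Y)
H(X|Y) = H(X,Y) - H(Y) = 2.1599 - 0.8636 = 1.2963 bits


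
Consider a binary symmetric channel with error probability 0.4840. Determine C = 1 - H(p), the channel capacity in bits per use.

For BSC with error probability p:
C = 1 - H(p) where H(p) is binary entropy
H(0.4840) = -0.4840 × log₂(0.4840) - 0.5160 × log₂(0.5160)
H(p) = 0.9993
C = 1 - 0.9993 = 0.0007 bits/use


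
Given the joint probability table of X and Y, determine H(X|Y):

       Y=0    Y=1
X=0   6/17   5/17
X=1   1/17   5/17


H(X|Y) = Σ_y p(y) H(X|Y=y)
  p(Y=0) = 7/17, H(X|Y=0) = 0.5917
  p(Y=1) = 10/17, H(X|Y=1) = 1.0000
H(X|Y) = 0.4118×0.5917 + 0.5882×1.0000 = 0.8319 bits


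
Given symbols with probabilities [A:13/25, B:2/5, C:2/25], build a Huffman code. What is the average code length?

Huffman tree construction:
Combine smallest probabilities repeatedly
Resulting codes:
  A: 1 (length 1)
  B: 01 (length 2)
  C: 00 (length 2)
Average length = Σ p(s) × length(s) = 1.4800 bits


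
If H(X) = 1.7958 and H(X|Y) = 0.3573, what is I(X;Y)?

I(X;Y) = H(X) - H(X|Y)
I(X;Y) = 1.7958 - 0.3573 = 1.4385 bits


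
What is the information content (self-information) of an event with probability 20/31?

Information content I(x) = -log₂(p(x))
I = -log₂(20/31) = -log₂(0.6452)
I = 0.6323 bits


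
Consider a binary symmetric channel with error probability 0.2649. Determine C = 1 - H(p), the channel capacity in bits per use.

For BSC with error probability p:
C = 1 - H(p) where H(p) is binary entropy
H(0.2649) = -0.2649 × log₂(0.2649) - 0.7351 × log₂(0.7351)
H(p) = 0.8341
C = 1 - 0.8341 = 0.1659 bits/use


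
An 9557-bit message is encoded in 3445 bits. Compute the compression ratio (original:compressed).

Compression ratio = Original / Compressed
= 9557 / 3445 = 2.77:1


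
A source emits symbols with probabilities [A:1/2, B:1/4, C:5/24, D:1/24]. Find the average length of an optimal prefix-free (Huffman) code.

Huffman tree construction:
Combine smallest probabilities repeatedly
Resulting codes:
  A: 0 (length 1)
  B: 10 (length 2)
  C: 111 (length 3)
  D: 110 (length 3)
Average length = Σ p(s) × length(s) = 1.7500 bits


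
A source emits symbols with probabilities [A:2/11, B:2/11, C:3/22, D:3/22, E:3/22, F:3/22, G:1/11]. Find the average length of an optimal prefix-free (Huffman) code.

Huffman tree construction:
Combine smallest probabilities repeatedly
Resulting codes:
  A: 111 (length 3)
  B: 00 (length 2)
  C: 011 (length 3)
  D: 100 (length 3)
  E: 101 (length 3)
  F: 110 (length 3)
  G: 010 (length 3)
Average length = Σ p(s) × length(s) = 2.8182 bits


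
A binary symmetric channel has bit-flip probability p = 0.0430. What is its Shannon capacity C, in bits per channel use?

For BSC with error probability p:
C = 1 - H(p) where H(p) is binary entropy
H(0.0430) = -0.0430 × log₂(0.0430) - 0.9570 × log₂(0.9570)
H(p) = 0.2559
C = 1 - 0.2559 = 0.7441 bits/use


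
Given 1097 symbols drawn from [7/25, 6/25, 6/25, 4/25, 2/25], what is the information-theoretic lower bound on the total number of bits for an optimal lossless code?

Entropy H = 2.2170 bits/symbol
Minimum bits = H × n = 2.2170 × 1097
= 2432.07 bits


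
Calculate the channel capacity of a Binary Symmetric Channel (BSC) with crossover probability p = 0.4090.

For BSC with error probability p:
C = 1 - H(p) where H(p) is binary entropy
H(0.4090) = -0.4090 × log₂(0.4090) - 0.5910 × log₂(0.5910)
H(p) = 0.9760
C = 1 - 0.9760 = 0.0240 bits/use


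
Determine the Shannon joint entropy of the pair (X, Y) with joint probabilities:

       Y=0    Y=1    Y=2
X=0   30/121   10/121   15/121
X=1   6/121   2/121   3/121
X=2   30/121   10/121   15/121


H(X,Y) = -Σ p(x,y) log₂ p(x,y)
  p(0,0)=30/121: -0.2479 × log₂(0.2479) = 0.4988
  p(0,1)=10/121: -0.0826 × log₂(0.0826) = 0.2973
  p(0,2)=15/121: -0.1240 × log₂(0.1240) = 0.3734
  p(1,0)=6/121: -0.0496 × log₂(0.0496) = 0.2149
  p(1,1)=2/121: -0.0165 × log₂(0.0165) = 0.0978
  p(1,2)=3/121: -0.0248 × log₂(0.0248) = 0.1322
  p(2,0)=30/121: -0.2479 × log₂(0.2479) = 0.4988
  p(2,1)=10/121: -0.0826 × log₂(0.0826) = 0.2973
  p(2,2)=15/121: -0.1240 × log₂(0.1240) = 0.3734
H(X,Y) = 2.7840 bits


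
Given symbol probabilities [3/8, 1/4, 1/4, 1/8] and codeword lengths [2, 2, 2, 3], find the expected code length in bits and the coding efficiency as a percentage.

Average length L = Σ p_i × l_i = 2.1250 bits
Entropy H = 1.9056 bits
Efficiency η = H/L × 100% = 89.68%


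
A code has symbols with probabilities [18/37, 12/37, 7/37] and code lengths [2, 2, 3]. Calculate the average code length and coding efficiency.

Average length L = Σ p_i × l_i = 2.1892 bits
Entropy H = 1.4870 bits
Efficiency η = H/L × 100% = 67.93%


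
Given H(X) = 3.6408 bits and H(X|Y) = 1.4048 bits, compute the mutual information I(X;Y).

I(X;Y) = H(X) - H(X|Y)
I(X;Y) = 3.6408 - 1.4048 = 2.236 bits


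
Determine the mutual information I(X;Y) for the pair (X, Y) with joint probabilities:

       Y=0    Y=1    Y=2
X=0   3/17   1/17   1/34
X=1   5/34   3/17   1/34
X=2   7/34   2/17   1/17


H(X) = 1.5682, H(Y) = 1.3793, H(X,Y) = 2.9027
I(X;Y) = H(X) + H(Y) - H(X,Y) = 0.0448 bits


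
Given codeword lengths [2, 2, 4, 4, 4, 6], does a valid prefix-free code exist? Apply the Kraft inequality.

Kraft inequality: Σ 2^(-l_i) ≤ 1 for prefix-free code
Calculating: 2^(-2) + 2^(-2) + 2^(-4) + 2^(-4) + 2^(-4) + 2^(-6)
= 0.25 + 0.25 + 0.0625 + 0.0625 + 0.0625 + 0.015625
= 0.7031
Since 0.7031 ≤ 1, prefix-free code exists


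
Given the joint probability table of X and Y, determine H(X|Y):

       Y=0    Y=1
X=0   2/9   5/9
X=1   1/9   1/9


H(X|Y) = Σ_y p(y) H(X|Y=y)
  p(Y=0) = 1/3, H(X|Y=0) = 0.9183
  p(Y=1) = 2/3, H(X|Y=1) = 0.6500
H(X|Y) = 0.3333×0.9183 + 0.6667×0.6500 = 0.7394 bits


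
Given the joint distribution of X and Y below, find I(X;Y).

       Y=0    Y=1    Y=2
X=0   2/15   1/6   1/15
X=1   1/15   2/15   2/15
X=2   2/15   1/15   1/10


H(X) = 1.5801, H(Y) = 1.5801, H(X,Y) = 3.0947
I(X;Y) = H(X) + H(Y) - H(X,Y) = 0.0656 bits


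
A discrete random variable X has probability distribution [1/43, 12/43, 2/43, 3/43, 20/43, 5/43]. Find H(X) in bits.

H(X) = -Σ p(x) log₂ p(x)
  -1/43 × log₂(1/43) = 0.1262
  -12/43 × log₂(12/43) = 0.5139
  -2/43 × log₂(2/43) = 0.2059
  -3/43 × log₂(3/43) = 0.2680
  -20/43 × log₂(20/43) = 0.5136
  -5/43 × log₂(5/43) = 0.3610
H(X) = 1.9885 bits


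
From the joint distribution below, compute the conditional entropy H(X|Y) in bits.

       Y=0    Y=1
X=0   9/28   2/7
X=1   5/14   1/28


H(X|Y) = Σ_y p(y) H(X|Y=y)
  p(Y=0) = 19/28, H(X|Y=0) = 0.9980
  p(Y=1) = 9/28, H(X|Y=1) = 0.5033
H(X|Y) = 0.6786×0.9980 + 0.3214×0.5033 = 0.8390 bits


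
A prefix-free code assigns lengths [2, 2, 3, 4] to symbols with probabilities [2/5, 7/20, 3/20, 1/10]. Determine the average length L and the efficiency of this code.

Average length L = Σ p_i × l_i = 2.3500 bits
Entropy H = 1.8016 bits
Efficiency η = H/L × 100% = 76.66%


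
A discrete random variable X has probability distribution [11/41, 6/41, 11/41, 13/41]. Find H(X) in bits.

H(X) = -Σ p(x) log₂ p(x)
  -11/41 × log₂(11/41) = 0.5093
  -6/41 × log₂(6/41) = 0.4057
  -11/41 × log₂(11/41) = 0.5093
  -13/41 × log₂(13/41) = 0.5254
H(X) = 1.9497 bits


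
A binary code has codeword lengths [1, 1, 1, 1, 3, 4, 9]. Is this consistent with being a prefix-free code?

Kraft inequality: Σ 2^(-l_i) ≤ 1 for prefix-free code
Calculating: 2^(-1) + 2^(-1) + 2^(-1) + 2^(-1) + 2^(-3) + 2^(-4) + 2^(-9)
= 0.5 + 0.5 + 0.5 + 0.5 + 0.125 + 0.0625 + 0.001953125
= 2.1895
Since 2.1895 > 1, prefix-free code does not exist


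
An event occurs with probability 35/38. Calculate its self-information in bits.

Information content I(x) = -log₂(p(x))
I = -log₂(35/38) = -log₂(0.9211)
I = 0.1186 bits


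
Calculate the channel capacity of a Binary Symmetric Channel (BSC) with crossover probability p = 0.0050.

For BSC with error probability p:
C = 1 - H(p) where H(p) is binary entropy
H(0.0050) = -0.0050 × log₂(0.0050) - 0.9950 × log₂(0.9950)
H(p) = 0.0454
C = 1 - 0.0454 = 0.9546 bits/use


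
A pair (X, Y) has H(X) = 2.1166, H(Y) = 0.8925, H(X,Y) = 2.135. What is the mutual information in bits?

I(X;Y) = H(X) + H(Y) - H(X,Y)
I(X;Y) = 2.1166 + 0.8925 - 2.135 = 0.8741 bits


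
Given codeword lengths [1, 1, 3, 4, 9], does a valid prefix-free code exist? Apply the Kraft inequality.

Kraft inequality: Σ 2^(-l_i) ≤ 1 for prefix-free code
Calculating: 2^(-1) + 2^(-1) + 2^(-3) + 2^(-4) + 2^(-9)
= 0.5 + 0.5 + 0.125 + 0.0625 + 0.001953125
= 1.1895
Since 1.1895 > 1, prefix-free code does not exist


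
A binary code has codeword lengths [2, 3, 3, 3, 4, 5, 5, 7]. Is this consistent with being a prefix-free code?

Kraft inequality: Σ 2^(-l_i) ≤ 1 for prefix-free code
Calculating: 2^(-2) + 2^(-3) + 2^(-3) + 2^(-3) + 2^(-4) + 2^(-5) + 2^(-5) + 2^(-7)
= 0.25 + 0.125 + 0.125 + 0.125 + 0.0625 + 0.03125 + 0.03125 + 0.0078125
= 0.7578
Since 0.7578 ≤ 1, prefix-free code exists


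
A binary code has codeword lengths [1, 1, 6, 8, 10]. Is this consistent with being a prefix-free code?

Kraft inequality: Σ 2^(-l_i) ≤ 1 for prefix-free code
Calculating: 2^(-1) + 2^(-1) + 2^(-6) + 2^(-8) + 2^(-10)
= 0.5 + 0.5 + 0.015625 + 0.00390625 + 0.0009765625
= 1.0205
Since 1.0205 > 1, prefix-free code does not exist


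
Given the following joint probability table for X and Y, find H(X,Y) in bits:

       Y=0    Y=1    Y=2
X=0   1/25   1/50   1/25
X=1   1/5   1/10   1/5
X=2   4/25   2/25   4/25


H(X,Y) = -Σ p(x,y) log₂ p(x,y)
  p(0,0)=1/25: -0.0400 × log₂(0.0400) = 0.1858
  p(0,1)=1/50: -0.0200 × log₂(0.0200) = 0.1129
  p(0,2)=1/25: -0.0400 × log₂(0.0400) = 0.1858
  p(1,0)=1/5: -0.2000 × log₂(0.2000) = 0.4644
  p(1,1)=1/10: -0.1000 × log₂(0.1000) = 0.3322
  p(1,2)=1/5: -0.2000 × log₂(0.2000) = 0.4644
  p(2,0)=4/25: -0.1600 × log₂(0.1600) = 0.4230
  p(2,1)=2/25: -0.0800 × log₂(0.0800) = 0.2915
  p(2,2)=4/25: -0.1600 × log₂(0.1600) = 0.4230
H(X,Y) = 2.8829 bits


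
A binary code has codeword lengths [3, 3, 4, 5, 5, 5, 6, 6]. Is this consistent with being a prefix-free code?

Kraft inequality: Σ 2^(-l_i) ≤ 1 for prefix-free code
Calculating: 2^(-3) + 2^(-3) + 2^(-4) + 2^(-5) + 2^(-5) + 2^(-5) + 2^(-6) + 2^(-6)
= 0.125 + 0.125 + 0.0625 + 0.03125 + 0.03125 + 0.03125 + 0.015625 + 0.015625
= 0.4375
Since 0.4375 ≤ 1, prefix-free code exists


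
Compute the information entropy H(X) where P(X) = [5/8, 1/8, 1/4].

H(X) = -Σ p(x) log₂ p(x)
  -5/8 × log₂(5/8) = 0.4238
  -1/8 × log₂(1/8) = 0.3750
  -1/4 × log₂(1/4) = 0.5000
H(X) = 1.2988 bits


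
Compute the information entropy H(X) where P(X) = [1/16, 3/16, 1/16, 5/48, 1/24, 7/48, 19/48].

H(X) = -Σ p(x) log₂ p(x)
  -1/16 × log₂(1/16) = 0.2500
  -3/16 × log₂(3/16) = 0.4528
  -1/16 × log₂(1/16) = 0.2500
  -5/48 × log₂(5/48) = 0.3399
  -1/24 × log₂(1/24) = 0.1910
  -7/48 × log₂(7/48) = 0.4051
  -19/48 × log₂(19/48) = 0.5292
H(X) = 2.4181 bits


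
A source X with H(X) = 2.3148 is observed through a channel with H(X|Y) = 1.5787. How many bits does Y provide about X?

I(X;Y) = H(X) - H(X|Y)
I(X;Y) = 2.3148 - 1.5787 = 0.7361 bits


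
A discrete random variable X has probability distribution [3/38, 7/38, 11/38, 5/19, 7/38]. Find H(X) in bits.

H(X) = -Σ p(x) log₂ p(x)
  -3/38 × log₂(3/38) = 0.2892
  -7/38 × log₂(7/38) = 0.4496
  -11/38 × log₂(11/38) = 0.5177
  -5/19 × log₂(5/19) = 0.5068
  -7/38 × log₂(7/38) = 0.4496
H(X) = 2.2129 bits


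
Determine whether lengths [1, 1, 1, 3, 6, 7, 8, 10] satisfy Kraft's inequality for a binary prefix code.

Kraft inequality: Σ 2^(-l_i) ≤ 1 for prefix-free code
Calculating: 2^(-1) + 2^(-1) + 2^(-1) + 2^(-3) + 2^(-6) + 2^(-7) + 2^(-8) + 2^(-10)
= 0.5 + 0.5 + 0.5 + 0.125 + 0.015625 + 0.0078125 + 0.00390625 + 0.0009765625
= 1.6533
Since 1.6533 > 1, prefix-free code does not exist


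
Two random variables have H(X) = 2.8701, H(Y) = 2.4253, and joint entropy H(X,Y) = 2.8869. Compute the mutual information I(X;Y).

I(X;Y) = H(X) + H(Y) - H(X,Y)
I(X;Y) = 2.8701 + 2.4253 - 2.8869 = 2.4085 bits


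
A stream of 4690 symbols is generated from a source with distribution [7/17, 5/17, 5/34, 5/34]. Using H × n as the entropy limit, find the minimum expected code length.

Entropy H = 1.8598 bits/symbol
Minimum bits = H × n = 1.8598 × 4690
= 8722.32 bits
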